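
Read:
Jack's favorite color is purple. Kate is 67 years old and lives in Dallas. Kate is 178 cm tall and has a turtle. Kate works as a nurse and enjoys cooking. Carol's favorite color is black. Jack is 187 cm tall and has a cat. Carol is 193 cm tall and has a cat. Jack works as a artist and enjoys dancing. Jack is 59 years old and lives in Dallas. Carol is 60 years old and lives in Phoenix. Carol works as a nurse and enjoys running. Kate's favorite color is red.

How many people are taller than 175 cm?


Taller than 175: 3

3


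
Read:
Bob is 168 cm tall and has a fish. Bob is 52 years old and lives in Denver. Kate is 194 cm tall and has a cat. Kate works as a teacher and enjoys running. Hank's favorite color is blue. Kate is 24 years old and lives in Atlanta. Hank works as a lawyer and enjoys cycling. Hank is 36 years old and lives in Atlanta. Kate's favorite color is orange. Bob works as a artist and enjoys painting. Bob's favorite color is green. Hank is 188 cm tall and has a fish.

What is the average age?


Sum=112, n=3, avg=37.33

37.33


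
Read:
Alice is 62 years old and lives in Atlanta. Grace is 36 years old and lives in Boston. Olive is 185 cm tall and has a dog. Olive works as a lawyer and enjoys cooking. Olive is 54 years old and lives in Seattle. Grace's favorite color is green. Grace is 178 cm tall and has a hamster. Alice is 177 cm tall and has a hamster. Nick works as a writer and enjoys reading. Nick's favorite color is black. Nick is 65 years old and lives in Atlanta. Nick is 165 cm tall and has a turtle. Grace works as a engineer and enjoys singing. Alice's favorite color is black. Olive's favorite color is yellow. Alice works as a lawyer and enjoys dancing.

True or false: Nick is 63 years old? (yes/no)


Nick is actually 65. no

no


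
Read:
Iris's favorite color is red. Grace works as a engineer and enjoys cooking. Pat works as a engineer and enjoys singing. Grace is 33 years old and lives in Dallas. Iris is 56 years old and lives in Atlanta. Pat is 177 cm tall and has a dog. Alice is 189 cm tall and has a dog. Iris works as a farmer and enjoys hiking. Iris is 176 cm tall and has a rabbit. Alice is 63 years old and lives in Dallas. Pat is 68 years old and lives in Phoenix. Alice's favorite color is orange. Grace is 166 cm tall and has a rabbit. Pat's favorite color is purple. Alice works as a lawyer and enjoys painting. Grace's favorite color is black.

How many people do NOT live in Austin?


Not in Austin: 4

4


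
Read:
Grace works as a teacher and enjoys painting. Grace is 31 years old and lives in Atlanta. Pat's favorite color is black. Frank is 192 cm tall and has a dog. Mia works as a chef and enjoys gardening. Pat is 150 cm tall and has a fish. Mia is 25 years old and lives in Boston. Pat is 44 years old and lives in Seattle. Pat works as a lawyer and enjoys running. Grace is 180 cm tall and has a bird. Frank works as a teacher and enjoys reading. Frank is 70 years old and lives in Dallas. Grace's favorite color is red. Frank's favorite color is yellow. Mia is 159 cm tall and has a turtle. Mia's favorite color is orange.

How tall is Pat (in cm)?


Pat is 150 cm tall

150


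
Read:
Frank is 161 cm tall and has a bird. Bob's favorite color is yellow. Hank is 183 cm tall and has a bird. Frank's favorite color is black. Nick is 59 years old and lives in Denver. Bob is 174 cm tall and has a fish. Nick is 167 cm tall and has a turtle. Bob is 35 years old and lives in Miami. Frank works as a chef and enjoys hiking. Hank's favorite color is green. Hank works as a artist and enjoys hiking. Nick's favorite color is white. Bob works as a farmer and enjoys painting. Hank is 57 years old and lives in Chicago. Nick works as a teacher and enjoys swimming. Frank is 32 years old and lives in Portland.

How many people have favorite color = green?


Count: 1

1


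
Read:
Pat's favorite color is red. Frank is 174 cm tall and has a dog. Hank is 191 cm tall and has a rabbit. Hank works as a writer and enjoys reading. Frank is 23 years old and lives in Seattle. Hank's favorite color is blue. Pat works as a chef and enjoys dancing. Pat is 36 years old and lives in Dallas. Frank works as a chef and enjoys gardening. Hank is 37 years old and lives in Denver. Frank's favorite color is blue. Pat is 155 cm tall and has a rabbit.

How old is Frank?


Frank is 23 years old

23


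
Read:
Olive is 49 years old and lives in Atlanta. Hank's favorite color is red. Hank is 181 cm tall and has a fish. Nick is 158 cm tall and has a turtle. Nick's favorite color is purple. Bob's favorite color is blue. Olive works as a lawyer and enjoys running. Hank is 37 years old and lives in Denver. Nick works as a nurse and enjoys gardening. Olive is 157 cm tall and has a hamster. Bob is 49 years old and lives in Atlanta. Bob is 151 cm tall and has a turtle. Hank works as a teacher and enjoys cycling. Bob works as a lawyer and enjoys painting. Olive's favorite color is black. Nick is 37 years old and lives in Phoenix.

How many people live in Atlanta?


Count in Atlanta: 2

2


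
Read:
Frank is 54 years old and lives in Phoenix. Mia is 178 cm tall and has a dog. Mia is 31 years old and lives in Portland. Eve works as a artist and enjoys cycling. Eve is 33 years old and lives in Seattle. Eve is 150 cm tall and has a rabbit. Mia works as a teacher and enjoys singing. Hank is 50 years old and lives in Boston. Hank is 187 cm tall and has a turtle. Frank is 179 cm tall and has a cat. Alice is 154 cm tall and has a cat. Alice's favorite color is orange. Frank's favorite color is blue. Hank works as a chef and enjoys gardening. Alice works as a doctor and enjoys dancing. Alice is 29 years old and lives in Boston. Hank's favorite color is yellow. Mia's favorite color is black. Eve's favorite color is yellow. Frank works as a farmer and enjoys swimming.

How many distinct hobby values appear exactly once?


Unique hobby values: 5

5


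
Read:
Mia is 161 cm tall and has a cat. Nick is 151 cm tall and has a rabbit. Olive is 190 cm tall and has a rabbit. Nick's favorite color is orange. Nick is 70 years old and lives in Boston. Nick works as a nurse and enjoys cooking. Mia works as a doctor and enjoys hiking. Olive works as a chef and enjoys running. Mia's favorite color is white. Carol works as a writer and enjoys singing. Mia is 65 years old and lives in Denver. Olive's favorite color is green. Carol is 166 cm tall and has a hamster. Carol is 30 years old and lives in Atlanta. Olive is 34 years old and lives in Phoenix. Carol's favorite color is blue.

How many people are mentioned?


People: Olive, Mia, Nick, Carol. Count = 4

4


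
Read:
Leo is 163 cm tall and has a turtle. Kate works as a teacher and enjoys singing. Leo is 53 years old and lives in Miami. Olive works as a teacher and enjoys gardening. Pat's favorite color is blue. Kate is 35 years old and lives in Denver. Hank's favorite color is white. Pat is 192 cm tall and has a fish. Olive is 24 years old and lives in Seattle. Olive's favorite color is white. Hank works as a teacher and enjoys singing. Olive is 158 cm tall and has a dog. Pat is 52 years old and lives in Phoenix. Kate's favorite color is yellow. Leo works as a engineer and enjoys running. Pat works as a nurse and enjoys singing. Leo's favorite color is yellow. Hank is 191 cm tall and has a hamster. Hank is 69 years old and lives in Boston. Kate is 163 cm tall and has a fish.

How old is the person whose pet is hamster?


Person with pet=hamster is Hank, age 69

69


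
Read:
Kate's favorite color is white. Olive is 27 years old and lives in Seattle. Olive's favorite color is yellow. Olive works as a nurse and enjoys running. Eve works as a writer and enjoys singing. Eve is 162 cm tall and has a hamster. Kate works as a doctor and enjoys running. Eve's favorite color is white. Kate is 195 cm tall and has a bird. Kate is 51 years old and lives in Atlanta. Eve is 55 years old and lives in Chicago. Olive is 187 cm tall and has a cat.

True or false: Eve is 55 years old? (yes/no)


Eve is actually 55. yes

yes


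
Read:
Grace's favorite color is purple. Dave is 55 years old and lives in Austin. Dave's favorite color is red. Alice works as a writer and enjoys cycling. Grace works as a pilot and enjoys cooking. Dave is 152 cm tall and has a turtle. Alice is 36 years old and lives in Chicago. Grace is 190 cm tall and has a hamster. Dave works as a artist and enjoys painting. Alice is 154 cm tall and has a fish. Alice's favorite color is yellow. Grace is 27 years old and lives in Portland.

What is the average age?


Sum=118, n=3, avg=39.33

39.33


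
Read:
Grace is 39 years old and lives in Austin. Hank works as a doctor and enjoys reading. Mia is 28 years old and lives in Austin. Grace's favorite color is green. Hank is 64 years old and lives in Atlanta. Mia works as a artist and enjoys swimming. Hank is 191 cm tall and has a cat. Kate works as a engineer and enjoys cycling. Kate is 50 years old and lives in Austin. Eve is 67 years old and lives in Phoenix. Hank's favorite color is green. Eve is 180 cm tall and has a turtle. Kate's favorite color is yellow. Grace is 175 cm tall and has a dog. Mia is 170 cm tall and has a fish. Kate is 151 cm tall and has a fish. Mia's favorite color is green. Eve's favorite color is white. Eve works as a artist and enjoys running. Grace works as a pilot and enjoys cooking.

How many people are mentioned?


People: Mia, Kate, Grace, Hank, Eve. Count = 5

5


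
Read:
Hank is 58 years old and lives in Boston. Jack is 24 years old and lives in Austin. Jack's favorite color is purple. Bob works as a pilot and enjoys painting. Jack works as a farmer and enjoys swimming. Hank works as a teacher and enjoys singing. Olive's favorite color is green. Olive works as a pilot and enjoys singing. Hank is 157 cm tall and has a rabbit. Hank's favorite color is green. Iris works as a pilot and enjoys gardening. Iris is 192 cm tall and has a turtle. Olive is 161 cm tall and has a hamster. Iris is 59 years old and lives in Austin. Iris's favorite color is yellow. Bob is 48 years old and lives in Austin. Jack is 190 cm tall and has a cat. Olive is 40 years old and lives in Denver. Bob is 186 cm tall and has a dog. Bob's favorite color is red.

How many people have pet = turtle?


Count: 1

1


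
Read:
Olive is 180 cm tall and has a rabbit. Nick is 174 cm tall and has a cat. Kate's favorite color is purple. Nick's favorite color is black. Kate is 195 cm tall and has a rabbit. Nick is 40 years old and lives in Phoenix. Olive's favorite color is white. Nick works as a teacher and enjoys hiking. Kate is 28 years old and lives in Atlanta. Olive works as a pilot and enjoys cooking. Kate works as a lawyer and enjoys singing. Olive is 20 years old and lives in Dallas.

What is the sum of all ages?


28+20+40 = 88

88


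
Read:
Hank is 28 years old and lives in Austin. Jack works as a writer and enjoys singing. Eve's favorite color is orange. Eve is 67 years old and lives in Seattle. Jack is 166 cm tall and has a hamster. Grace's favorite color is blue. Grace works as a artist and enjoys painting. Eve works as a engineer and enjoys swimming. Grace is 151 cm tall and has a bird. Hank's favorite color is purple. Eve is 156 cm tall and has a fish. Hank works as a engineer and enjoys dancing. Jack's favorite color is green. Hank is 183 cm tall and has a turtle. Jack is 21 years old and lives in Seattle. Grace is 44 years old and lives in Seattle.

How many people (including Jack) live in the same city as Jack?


Jack lives in Seattle. Count = 3

3


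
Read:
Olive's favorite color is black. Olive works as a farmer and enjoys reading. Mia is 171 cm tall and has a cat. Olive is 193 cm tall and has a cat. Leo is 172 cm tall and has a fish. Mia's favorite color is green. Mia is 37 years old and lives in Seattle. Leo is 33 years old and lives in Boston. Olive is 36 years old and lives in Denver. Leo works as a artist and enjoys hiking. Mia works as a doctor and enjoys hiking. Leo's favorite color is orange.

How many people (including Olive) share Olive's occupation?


Olive is a farmer. Count = 1

1


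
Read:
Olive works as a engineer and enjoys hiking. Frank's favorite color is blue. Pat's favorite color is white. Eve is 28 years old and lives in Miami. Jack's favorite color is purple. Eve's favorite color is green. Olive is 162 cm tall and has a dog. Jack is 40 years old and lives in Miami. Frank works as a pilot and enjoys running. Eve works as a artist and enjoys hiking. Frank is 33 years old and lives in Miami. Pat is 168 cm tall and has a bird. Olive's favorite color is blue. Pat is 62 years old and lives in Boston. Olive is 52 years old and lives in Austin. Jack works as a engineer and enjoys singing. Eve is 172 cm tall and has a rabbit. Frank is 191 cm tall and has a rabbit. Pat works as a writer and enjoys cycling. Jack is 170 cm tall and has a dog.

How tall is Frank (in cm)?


Frank is 191 cm tall

191


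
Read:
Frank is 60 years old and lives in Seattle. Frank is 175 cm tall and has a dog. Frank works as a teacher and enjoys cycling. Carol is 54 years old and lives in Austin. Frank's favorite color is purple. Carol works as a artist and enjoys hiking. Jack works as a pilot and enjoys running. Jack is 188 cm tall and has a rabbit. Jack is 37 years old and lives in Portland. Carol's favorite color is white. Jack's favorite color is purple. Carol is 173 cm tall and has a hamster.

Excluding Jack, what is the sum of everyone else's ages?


Sum (excluding Jack): 114

114


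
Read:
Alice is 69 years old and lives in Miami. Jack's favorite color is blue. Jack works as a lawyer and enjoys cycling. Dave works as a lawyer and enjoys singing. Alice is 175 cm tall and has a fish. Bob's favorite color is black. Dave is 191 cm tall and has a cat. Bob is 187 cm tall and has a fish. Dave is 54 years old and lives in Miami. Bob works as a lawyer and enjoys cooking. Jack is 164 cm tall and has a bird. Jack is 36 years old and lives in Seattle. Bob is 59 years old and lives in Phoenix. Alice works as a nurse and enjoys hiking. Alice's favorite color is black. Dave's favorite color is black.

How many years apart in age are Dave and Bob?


54 vs 59, diff = 5

5


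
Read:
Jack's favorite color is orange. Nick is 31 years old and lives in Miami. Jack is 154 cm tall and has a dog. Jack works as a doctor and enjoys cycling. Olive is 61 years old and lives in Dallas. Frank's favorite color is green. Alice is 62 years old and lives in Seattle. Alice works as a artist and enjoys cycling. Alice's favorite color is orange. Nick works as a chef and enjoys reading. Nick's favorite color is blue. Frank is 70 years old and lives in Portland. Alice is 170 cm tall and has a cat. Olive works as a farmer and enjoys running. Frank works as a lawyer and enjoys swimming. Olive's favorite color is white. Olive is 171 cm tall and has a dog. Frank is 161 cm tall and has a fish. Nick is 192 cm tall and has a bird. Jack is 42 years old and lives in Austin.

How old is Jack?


Jack is 42 years old

42


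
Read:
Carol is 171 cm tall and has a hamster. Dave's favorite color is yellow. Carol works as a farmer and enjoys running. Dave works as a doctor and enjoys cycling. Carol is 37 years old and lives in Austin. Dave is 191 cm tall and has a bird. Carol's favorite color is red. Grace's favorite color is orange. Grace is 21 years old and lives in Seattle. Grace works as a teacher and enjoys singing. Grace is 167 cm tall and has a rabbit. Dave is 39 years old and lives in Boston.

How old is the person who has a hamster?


Person with hamster is Carol, age 37

37


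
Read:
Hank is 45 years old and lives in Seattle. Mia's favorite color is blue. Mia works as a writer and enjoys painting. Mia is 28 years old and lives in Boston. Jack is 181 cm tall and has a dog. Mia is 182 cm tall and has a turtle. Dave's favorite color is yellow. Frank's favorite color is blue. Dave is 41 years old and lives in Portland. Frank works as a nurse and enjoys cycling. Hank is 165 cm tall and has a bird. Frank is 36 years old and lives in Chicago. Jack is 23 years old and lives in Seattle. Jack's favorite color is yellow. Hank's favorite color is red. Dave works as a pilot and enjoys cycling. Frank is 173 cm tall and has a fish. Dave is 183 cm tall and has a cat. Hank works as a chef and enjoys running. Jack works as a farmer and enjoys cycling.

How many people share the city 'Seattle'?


Count: 2

2


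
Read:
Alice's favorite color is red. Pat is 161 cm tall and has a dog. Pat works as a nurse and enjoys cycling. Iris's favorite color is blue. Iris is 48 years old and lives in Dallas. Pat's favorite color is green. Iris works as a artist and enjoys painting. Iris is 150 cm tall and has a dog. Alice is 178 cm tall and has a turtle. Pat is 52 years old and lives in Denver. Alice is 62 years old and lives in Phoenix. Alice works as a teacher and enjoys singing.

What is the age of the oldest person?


Oldest: Alice at 62

62


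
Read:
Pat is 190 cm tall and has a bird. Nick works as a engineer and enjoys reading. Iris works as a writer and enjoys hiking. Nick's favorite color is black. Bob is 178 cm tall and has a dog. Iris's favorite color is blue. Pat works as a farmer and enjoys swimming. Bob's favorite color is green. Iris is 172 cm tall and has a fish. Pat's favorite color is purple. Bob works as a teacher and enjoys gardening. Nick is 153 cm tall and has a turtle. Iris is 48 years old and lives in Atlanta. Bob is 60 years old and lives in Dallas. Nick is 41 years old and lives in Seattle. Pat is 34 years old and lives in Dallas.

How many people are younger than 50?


Filter: 3

3


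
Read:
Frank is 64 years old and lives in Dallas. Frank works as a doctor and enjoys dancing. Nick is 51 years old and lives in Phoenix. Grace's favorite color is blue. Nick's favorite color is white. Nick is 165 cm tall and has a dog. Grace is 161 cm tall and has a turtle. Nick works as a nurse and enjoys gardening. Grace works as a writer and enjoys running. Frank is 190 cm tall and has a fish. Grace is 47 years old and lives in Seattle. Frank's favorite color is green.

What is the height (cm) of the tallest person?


Tallest: Frank at 190 cm

190


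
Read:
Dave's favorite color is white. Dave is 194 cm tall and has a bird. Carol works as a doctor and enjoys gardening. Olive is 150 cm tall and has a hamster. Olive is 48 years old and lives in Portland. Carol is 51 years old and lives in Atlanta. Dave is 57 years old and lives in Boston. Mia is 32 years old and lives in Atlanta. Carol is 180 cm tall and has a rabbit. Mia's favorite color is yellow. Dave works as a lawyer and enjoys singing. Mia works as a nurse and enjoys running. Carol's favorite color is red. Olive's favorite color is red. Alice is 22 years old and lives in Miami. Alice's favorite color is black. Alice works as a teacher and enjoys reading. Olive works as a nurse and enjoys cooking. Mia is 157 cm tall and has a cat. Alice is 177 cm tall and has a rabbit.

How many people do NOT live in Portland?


Not in Portland: 4

4


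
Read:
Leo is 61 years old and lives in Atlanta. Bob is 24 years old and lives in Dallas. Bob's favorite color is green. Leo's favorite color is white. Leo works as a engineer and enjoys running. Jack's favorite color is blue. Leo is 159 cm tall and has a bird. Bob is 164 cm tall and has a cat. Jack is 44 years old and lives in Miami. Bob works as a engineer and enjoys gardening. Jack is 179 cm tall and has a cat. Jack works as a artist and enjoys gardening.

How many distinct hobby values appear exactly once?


Unique hobby values: 1

1


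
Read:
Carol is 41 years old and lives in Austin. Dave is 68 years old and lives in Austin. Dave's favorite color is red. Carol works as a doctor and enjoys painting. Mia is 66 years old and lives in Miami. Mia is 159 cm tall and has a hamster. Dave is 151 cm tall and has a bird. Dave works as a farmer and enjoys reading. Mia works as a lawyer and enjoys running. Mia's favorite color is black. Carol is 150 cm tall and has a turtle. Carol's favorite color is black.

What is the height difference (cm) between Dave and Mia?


|151 - 159| = 8

8


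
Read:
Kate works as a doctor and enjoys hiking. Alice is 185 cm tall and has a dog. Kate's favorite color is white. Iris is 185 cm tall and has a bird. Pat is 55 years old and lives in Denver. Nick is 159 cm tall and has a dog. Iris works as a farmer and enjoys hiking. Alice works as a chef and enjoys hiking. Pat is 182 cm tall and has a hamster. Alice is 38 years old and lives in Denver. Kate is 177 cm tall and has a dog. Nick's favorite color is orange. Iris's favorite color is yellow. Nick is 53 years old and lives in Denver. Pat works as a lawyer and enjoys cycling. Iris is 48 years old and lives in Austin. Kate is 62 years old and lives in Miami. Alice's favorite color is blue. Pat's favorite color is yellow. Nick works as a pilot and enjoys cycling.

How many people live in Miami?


Count in Miami: 1

1


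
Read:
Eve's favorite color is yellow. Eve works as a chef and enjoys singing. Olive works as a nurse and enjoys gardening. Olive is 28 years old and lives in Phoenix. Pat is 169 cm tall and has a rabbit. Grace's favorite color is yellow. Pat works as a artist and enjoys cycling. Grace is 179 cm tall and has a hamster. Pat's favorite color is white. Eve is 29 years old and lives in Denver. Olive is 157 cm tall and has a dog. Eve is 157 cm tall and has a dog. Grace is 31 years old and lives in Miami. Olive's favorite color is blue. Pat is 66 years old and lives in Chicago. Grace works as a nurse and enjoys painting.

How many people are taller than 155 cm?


Taller than 155: 4

4


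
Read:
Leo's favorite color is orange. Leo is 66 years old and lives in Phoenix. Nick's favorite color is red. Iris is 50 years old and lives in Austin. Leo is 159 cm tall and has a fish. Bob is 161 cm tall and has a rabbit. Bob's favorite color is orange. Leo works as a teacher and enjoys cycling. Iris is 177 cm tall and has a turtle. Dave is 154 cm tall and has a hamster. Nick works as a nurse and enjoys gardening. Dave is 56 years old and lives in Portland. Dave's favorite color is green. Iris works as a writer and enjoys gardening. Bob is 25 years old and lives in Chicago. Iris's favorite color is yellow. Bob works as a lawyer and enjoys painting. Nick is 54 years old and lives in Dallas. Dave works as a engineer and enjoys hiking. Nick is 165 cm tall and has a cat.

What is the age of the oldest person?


Oldest: Leo at 66

66


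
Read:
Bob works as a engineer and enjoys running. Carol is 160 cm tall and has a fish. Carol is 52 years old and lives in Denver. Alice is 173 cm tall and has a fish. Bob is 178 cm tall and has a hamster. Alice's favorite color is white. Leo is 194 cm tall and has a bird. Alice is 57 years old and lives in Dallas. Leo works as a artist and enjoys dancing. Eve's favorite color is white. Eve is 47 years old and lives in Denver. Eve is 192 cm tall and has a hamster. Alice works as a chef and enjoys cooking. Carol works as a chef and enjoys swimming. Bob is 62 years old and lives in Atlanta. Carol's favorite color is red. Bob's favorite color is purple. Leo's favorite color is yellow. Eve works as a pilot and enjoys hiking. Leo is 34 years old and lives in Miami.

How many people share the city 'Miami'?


Count: 1

1


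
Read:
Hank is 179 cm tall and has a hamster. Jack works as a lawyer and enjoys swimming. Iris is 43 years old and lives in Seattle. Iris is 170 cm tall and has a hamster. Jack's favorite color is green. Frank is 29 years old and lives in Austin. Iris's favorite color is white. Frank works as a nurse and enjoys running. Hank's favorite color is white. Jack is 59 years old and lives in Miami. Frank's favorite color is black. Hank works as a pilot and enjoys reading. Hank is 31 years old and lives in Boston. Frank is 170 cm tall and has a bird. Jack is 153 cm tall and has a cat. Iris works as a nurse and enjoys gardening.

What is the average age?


Sum=162, n=4, avg=40.5

40.5


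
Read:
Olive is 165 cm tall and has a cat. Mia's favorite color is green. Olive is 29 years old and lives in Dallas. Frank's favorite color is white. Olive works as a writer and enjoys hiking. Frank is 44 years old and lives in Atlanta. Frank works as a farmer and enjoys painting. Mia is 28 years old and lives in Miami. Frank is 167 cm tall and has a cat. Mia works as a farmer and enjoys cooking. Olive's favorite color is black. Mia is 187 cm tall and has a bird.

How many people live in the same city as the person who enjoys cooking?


Person with hobby cooking is Mia, city Miami. Count = 1

1


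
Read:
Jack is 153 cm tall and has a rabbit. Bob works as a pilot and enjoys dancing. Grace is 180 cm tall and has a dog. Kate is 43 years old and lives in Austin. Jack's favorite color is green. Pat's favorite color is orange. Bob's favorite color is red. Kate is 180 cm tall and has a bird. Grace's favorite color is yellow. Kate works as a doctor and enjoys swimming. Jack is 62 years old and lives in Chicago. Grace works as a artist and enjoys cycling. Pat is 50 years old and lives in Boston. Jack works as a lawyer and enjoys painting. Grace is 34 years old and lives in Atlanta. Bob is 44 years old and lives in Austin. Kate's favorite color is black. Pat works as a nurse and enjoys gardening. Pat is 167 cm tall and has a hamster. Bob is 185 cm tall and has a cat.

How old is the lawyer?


The lawyer is Jack, age 62

62


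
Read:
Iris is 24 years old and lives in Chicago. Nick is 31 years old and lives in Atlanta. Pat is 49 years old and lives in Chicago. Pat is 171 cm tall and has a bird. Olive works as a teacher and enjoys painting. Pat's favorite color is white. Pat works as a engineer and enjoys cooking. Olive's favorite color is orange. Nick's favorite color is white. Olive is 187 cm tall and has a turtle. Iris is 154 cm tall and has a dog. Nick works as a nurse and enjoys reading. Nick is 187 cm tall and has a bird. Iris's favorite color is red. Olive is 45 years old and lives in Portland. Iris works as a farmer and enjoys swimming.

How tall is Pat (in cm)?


Pat is 171 cm tall

171


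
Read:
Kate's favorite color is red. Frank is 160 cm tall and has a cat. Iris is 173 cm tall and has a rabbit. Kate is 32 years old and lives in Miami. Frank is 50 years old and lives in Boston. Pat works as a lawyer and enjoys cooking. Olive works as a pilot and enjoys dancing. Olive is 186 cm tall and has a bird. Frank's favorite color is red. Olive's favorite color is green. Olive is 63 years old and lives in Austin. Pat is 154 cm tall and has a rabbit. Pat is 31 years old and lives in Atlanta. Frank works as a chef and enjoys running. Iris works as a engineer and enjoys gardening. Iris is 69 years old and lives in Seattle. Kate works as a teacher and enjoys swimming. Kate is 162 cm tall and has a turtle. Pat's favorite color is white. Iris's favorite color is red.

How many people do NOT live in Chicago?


Not in Chicago: 5

5


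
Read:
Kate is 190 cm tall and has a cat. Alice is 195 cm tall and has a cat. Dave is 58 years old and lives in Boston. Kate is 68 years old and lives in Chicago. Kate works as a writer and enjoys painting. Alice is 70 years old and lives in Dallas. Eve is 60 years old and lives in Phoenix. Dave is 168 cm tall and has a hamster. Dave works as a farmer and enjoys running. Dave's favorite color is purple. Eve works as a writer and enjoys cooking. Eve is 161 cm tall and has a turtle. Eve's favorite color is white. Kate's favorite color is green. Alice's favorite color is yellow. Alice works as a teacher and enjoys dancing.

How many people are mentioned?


People: Eve, Kate, Alice, Dave. Count = 4

4


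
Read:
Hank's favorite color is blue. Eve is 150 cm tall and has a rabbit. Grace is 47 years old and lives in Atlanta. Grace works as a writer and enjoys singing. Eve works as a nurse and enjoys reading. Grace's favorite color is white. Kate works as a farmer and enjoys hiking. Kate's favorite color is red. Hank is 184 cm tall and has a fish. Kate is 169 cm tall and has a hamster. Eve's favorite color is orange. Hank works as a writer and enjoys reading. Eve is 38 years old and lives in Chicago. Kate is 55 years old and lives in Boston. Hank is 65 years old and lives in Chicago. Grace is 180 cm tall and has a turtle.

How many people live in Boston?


Count in Boston: 1

1


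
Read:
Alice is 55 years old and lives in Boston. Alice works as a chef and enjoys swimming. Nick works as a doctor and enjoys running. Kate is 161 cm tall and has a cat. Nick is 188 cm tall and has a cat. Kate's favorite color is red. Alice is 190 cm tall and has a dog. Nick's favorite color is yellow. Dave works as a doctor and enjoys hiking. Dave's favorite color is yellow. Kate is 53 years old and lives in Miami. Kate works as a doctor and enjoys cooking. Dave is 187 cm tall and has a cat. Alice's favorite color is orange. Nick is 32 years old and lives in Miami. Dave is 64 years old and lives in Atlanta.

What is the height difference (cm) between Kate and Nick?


|161 - 188| = 27

27


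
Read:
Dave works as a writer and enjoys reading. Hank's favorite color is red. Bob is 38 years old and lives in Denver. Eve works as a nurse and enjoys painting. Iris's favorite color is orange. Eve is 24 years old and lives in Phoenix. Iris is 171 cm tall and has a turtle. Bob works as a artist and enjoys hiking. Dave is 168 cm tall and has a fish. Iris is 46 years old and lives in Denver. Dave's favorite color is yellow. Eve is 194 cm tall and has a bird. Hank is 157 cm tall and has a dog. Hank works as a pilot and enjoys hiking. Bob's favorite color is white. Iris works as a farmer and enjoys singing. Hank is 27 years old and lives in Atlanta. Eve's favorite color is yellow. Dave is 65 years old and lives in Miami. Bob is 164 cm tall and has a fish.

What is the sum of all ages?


24+46+38+27+65 = 200

200


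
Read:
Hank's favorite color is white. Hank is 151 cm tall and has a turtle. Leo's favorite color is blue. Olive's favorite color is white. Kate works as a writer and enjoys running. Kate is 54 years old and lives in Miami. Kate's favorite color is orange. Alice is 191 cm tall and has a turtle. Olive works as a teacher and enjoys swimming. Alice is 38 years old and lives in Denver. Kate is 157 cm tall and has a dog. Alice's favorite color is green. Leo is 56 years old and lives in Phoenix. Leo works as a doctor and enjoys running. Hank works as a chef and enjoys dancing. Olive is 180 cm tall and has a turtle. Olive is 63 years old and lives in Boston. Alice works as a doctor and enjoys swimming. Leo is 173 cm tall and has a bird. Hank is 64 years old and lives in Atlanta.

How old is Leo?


Leo is 56 years old

56


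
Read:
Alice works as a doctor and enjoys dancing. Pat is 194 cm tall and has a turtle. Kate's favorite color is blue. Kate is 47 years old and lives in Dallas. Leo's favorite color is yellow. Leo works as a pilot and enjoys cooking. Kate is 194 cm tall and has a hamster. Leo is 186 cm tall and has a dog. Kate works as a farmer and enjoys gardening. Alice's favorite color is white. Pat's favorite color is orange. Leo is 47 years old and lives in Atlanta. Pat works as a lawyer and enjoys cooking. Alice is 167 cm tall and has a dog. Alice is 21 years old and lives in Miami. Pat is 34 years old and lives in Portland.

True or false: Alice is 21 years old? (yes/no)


Alice is actually 21. yes

yes


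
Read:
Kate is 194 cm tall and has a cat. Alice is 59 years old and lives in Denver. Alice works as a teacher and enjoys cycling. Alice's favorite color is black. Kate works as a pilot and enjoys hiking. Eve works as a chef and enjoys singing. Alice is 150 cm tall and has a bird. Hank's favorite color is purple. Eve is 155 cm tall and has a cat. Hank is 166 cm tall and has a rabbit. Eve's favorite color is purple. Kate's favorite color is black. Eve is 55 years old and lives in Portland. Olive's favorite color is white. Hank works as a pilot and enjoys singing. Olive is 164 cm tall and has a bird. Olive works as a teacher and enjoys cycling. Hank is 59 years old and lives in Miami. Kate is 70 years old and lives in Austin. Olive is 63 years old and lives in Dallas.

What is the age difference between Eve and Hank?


|55 - 59| = 4

4


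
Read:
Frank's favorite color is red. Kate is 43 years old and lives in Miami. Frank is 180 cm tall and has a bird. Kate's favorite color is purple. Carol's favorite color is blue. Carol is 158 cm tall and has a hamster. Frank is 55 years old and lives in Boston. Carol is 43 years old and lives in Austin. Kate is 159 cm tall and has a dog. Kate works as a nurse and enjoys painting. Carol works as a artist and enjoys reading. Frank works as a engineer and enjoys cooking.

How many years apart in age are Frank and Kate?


55 vs 43, diff = 12

12


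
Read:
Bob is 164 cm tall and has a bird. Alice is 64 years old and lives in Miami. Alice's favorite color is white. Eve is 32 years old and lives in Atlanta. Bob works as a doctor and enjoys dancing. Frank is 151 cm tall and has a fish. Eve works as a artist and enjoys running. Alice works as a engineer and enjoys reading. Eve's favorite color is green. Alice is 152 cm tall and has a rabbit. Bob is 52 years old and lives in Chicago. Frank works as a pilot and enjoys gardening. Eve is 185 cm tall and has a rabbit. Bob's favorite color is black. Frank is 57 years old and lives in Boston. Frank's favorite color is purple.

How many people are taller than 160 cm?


Taller than 160: 2

2


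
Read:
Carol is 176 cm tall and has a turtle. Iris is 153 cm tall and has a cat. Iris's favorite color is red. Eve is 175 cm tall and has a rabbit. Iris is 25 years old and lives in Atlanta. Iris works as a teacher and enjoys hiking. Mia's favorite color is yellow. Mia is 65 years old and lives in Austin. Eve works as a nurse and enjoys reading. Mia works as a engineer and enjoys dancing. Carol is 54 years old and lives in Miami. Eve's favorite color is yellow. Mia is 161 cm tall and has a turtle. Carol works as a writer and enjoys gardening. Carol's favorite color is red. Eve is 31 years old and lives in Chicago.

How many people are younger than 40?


Filter: 2

2


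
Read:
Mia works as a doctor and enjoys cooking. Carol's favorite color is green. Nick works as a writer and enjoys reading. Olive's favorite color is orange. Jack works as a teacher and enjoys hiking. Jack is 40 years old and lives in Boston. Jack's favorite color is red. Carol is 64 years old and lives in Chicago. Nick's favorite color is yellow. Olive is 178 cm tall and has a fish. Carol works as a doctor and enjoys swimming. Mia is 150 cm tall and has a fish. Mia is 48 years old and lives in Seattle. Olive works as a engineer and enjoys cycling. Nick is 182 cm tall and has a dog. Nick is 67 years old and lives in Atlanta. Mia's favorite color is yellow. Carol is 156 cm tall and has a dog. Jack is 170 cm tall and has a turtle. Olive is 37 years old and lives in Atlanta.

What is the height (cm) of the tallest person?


Tallest: Nick at 182 cm

182


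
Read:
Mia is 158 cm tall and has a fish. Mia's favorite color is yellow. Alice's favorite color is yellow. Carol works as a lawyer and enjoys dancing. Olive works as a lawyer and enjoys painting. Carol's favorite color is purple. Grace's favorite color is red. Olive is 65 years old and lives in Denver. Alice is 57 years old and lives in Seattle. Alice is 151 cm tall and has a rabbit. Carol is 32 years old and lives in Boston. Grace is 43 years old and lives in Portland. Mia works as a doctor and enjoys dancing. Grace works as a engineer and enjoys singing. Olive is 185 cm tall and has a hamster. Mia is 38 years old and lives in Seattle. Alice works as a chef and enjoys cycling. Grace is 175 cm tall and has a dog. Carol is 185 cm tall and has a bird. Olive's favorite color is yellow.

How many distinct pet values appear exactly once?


Unique pet values: 5

5


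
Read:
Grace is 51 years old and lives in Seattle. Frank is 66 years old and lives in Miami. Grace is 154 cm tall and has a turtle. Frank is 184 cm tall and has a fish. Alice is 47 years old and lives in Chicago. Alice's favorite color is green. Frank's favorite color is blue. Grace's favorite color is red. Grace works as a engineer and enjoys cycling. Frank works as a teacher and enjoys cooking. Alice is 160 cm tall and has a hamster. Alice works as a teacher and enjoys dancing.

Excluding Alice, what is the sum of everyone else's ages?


Sum (excluding Alice): 117

117


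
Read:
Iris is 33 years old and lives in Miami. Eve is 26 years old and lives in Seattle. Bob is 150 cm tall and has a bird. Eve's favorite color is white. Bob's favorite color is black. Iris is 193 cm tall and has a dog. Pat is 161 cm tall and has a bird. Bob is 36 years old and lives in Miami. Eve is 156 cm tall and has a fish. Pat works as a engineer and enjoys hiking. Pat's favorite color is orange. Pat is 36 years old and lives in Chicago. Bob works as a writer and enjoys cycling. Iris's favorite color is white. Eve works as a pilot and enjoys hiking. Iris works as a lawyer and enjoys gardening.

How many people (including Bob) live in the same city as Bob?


Bob lives in Miami. Count = 2

2


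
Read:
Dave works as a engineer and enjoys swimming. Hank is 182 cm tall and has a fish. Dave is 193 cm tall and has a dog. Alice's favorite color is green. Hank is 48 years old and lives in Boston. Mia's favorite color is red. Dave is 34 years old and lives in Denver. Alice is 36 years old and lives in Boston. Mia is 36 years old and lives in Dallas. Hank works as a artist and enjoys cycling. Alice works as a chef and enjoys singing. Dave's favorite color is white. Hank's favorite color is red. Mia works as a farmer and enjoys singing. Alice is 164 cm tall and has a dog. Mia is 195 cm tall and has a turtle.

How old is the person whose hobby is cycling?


Person with hobby=cycling is Hank, age 48

48


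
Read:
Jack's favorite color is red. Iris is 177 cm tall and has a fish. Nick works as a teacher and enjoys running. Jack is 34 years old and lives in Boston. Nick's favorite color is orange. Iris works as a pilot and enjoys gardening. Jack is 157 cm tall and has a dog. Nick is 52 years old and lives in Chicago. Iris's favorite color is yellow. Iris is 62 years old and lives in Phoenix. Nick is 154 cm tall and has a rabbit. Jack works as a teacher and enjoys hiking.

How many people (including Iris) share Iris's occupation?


Iris is a pilot. Count = 1

1


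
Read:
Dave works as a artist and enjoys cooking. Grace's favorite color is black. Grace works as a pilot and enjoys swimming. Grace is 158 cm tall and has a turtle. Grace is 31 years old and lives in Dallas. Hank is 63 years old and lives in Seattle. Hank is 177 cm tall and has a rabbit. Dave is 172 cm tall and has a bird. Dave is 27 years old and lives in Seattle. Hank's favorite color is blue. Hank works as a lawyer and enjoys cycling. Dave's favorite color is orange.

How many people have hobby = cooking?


Count: 1

1


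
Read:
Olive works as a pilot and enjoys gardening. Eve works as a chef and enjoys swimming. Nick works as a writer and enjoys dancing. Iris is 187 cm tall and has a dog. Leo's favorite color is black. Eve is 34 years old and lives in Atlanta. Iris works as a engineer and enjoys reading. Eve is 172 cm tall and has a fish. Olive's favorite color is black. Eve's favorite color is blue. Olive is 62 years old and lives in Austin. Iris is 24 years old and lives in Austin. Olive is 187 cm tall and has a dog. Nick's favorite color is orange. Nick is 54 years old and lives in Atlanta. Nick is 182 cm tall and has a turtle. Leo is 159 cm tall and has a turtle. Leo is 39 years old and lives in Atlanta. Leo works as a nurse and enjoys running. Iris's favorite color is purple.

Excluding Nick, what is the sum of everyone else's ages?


Sum (excluding Nick): 159

159


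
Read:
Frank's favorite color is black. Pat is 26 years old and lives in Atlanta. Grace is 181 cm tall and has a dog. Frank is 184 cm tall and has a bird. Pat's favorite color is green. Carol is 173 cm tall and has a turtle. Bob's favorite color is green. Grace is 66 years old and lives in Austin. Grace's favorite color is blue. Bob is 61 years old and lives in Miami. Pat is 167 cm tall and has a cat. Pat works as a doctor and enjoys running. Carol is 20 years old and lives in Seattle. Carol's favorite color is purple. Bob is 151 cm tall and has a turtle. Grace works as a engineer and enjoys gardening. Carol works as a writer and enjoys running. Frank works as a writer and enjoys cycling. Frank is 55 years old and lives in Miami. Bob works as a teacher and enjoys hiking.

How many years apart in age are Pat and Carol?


26 vs 20, diff = 6

6
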